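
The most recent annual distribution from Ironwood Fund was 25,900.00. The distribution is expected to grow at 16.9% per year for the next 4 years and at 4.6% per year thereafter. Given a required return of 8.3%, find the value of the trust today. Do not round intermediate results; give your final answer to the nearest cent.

D_1 = 30277.10000
D_2 = 35393.92990
D_3 = 41375.50405
D_4 = 48367.96424
Terminal value at year 4: TV = D_4×(1+g_2)/(r−g_2) = 50592.89059/0.037 = 1367375.42143
P_0 = D_1/(1+r)^1 + D_2/(1+r)^2 + D_3/(1+r)^3 + D_4/(1+r)^4 + TV/(1+r)^4
    = 27956.69437 + 30176.70888 + 32573.01263 + 35159.60458 + 993971.52421 = 1119837.54467

1119837.54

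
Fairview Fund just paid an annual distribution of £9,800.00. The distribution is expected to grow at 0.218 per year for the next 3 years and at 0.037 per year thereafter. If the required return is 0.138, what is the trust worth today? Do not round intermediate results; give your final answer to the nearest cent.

D_1 = 11936.40000
D_2 = 14538.53520
D_3 = 17707.93587
Terminal value at year 3: TV = D_3×(1+g_2)/(r−g_2) = 18363.12950/0.101 = 181813.16338
P_0 = D_1/(1+r)^1 + D_2/(1+r)^2 + D_3/(1+r)^3 + TV/(1+r)^3
    = 10488.92794 + 11226.28667 + 12015.48082 + 123366.86740 = 157097.56283

£157097.56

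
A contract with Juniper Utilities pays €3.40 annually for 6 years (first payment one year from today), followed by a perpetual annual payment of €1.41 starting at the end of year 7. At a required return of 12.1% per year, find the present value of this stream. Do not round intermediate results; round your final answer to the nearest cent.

€19.81

PV of 6-year annuity: €3.40 × [1 − (1+0.121)^−6] / 0.121 = 13.93928
Perpetuity value at year 6: €1.41 / 0.121 = 11.65289
PV of perpetuity: 11.65289 / (1+0.121)^6 = 5.87219
Total PV = 13.93928 + 5.87219 = 19.81147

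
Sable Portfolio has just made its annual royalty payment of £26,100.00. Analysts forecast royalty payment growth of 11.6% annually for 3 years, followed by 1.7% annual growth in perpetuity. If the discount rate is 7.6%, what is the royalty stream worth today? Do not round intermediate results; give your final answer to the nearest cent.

£586222.68

D_1 = 29127.60000
D_2 = 32506.40160
D_3 = 36277.14419
Terminal value at year 3: TV = D_3×(1+g_2)/(r−g_2) = 36893.85564/0.059 = 625319.58706
P_0 = D_1/(1+r)^1 + D_2/(1+r)^2 + D_3/(1+r)^3 + TV/(1+r)^3
    = 27070.26022 + 28076.58960 + 29120.32899 + 501955.50140 = 586222.68021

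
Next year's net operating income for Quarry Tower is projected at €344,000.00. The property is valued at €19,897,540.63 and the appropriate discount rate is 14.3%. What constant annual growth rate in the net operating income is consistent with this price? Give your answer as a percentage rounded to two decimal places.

12.57%

P = D₁/(r−g) ⇒ g = r − D₁/P = 0.143 − €344,000.00/€19,897,540.63 = 0.125711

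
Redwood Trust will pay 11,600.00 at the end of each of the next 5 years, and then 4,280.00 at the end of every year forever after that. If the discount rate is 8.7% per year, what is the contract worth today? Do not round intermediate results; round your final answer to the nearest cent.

77890.67

PV of 5-year annuity: 11,600.00 × [1 − (1+0.087)^−5] / 0.087 = 45473.37031
Perpetuity value at year 5: 4,280.00 / 0.087 = 49195.40230
PV of perpetuity: 49195.40230 / (1+0.087)^5 = 32417.29670
Total PV = 45473.37031 + 32417.29670 = 77890.66701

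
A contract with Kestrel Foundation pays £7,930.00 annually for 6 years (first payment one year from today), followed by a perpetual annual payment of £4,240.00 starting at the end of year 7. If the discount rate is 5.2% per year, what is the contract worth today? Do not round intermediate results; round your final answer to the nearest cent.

PV of 6-year annuity: £7,930.00 × [1 − (1+0.052)^−6] / 0.052 = 39994.07239
Perpetuity value at year 6: £4,240.00 / 0.052 = 81538.46154
PV of perpetuity: 81538.46154 / (1+0.052)^6 = 60154.49345
Total PV = 39994.07239 + 60154.49345 = 100148.56584

£100148.57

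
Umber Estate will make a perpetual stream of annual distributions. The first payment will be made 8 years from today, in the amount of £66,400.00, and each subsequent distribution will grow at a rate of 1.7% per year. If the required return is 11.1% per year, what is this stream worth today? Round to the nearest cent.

Value at end of year 7: C₁ / (r − g) = £66,400.00 / (0.111 − 0.017) = £706,382.9787
Discount to today: PV = £706,382.9787 / (1 + 0.111)^7 = £706,382.9787 / 2.089288 = £338,097.39

£338097.39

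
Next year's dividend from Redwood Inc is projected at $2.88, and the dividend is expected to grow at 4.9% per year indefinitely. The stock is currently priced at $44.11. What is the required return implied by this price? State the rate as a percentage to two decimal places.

P = D₁/(r − g) ⇒ r = D₁/P + g = $2.8800/$44.11 + 0.049 = 0.065291 + 0.049 = 0.114291

11.43%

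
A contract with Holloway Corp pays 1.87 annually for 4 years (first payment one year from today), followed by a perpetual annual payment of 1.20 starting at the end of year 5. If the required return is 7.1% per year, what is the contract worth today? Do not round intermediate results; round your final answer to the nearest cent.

PV of 4-year annuity: 1.87 × [1 − (1+0.071)^−4] / 0.071 = 6.31981
Perpetuity value at year 4: 1.20 / 0.071 = 16.90141
PV of perpetuity: 16.90141 / (1+0.071)^4 = 12.84591
Total PV = 6.31981 + 12.84591 = 19.16573

19.17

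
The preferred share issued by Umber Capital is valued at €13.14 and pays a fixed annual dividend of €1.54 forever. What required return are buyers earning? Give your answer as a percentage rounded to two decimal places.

P = C/r ⇒ r = C/P = €1.54/€13.14 = 0.117199

11.72%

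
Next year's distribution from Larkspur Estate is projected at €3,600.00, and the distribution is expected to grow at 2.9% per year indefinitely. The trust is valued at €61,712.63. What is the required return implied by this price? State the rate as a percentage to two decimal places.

P = D₁/(r − g) ⇒ r = D₁/P + g = €3,600.0000/€61,712.63 + 0.029 = 0.058335 + 0.029 = 0.087335

8.73%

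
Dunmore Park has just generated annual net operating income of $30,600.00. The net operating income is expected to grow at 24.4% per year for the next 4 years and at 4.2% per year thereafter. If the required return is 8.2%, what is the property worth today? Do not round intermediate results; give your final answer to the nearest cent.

$1568444.91

D_1 = 38066.40000
D_2 = 47354.60160
D_3 = 58909.12439
D_4 = 73282.95074
Terminal value at year 4: TV = D_4×(1+g_2)/(r−g_2) = 76360.83467/0.04 = 1909020.86682
P_0 = D_1/(1+r)^1 + D_2/(1+r)^2 + D_3/(1+r)^3 + D_4/(1+r)^4 + TV/(1+r)^4
    = 35181.51571 + 40448.98849 + 46505.12170 + 53467.99575 + 1392841.28916 = 1568444.91080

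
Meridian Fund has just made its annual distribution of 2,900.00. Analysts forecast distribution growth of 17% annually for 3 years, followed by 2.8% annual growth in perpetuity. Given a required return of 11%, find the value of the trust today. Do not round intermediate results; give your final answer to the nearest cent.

D_1 = 3393.00000
D_2 = 3969.81000
D_3 = 4644.67770
Terminal value at year 3: TV = D_3×(1+g_2)/(r−g_2) = 4774.72868/0.082 = 58228.39848
P_0 = D_1/(1+r)^1 + D_2/(1+r)^2 + D_3/(1+r)^3 + TV/(1+r)^3
    = 3056.75676 + 3221.98685 + 3396.14830 + 42576.10312 = 52250.99503

52251.00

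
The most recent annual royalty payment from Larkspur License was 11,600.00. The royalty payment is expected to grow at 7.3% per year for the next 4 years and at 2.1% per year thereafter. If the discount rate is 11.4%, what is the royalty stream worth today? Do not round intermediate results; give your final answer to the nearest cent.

D_1 = 12446.80000
D_2 = 13355.41640
D_3 = 14330.36180
D_4 = 15376.47821
Terminal value at year 4: TV = D_4×(1+g_2)/(r−g_2) = 15699.38425/0.093 = 168810.58334
P_0 = D_1/(1+r)^1 + D_2/(1+r)^2 + D_3/(1+r)^3 + D_4/(1+r)^4 + TV/(1+r)^4
    = 11173.07002 + 10761.85290 + 10365.77034 + 9984.26533 + 109612.20323 = 151897.16182

151897.16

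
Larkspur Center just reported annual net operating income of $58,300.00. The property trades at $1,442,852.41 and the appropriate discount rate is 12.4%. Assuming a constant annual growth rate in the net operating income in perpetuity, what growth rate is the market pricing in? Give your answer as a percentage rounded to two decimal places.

P = D₀(1+g)/(r−g) ⇒ P(r−g) = D₀(1+g) ⇒ g(P+D₀) = P·r − D₀
g = (P·r − D₀)/(P + D₀) = ($1,442,852.41×0.124 − $58,300.00) / ($1,442,852.41 + $58,300.00) = 0.080347

8.03%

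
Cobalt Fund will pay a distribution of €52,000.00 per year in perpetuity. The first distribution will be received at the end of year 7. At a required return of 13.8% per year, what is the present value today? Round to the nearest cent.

Value at end of year 6: C / r = €52,000.00 / 0.138 = €376,811.5942
Discount to today: PV = €376,811.5942 / (1 + 0.138)^6 = €376,811.5942 / 2.171969 = €173,488.50

€173488.50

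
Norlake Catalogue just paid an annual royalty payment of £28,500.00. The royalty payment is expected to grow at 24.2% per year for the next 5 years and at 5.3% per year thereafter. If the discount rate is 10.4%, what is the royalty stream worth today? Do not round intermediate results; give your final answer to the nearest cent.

D_1 = 35397.00000
D_2 = 43963.07400
D_3 = 54602.13791
D_4 = 67815.85528
D_5 = 84227.29226
Terminal value at year 5: TV = D_5×(1+g_2)/(r−g_2) = 88691.33875/0.051 = 1739045.85784
P_0 = D_1/(1+r)^1 + D_2/(1+r)^2 + D_3/(1+r)^3 + D_4/(1+r)^4 + D_5/(1+r)^5 + TV/(1+r)^5
    = 32062.50000 + 36070.31250 + 40579.10156 + 45651.48926 + 51357.92542 + 1060390.10710 = 1266111.43583

£1266111.44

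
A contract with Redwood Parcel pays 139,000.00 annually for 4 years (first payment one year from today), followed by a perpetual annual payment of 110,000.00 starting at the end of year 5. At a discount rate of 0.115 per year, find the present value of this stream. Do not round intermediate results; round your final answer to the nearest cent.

1045540.54

PV of 4-year annuity: 139,000.00 × [1 − (1+0.115)^−4] / 0.115 = 426676.31811
Perpetuity value at year 4: 110,000.00 / 0.115 = 956521.73913
PV of perpetuity: 956521.73913 / (1+0.115)^4 = 618864.22120
Total PV = 426676.31811 + 618864.22120 = 1045540.53931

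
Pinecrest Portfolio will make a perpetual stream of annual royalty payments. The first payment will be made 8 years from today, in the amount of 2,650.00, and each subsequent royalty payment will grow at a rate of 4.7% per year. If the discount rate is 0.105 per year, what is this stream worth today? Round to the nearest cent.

22713.39

Value at end of year 7: C₁ / (r − g) = 2,650.00 / (0.105 − 0.047) = 45,689.6552
Discount to today: PV = 45,689.6552 / (1 + 0.105)^7 = 45,689.6552 / 2.011574 = 22,713.39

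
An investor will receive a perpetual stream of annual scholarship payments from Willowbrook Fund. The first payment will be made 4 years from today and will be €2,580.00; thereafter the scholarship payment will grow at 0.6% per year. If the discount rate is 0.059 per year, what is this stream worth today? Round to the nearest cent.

€40987.93

Value at end of year 3: C₁ / (r − g) = €2,580.00 / (0.059 − 0.006) = €48,679.2453
Discount to today: PV = €48,679.2453 / (1 + 0.059)^3 = €48,679.2453 / 1.187648 = €40,987.93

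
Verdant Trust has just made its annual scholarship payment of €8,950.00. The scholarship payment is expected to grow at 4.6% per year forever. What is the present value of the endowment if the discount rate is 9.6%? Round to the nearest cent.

D₁ = D₀ × (1 + g) = €8,950.00 × 1.046 = €9,361.7000
Growing perpetuity: P = D₁ / (r − g) = €9,361.7000 / (0.096 − 0.046) = €187,234.00

€187234.00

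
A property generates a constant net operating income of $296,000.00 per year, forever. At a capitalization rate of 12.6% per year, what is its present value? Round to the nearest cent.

$2349206.35

Level perpetuity: PV = C / r = $296,000.00 / 0.126 = $2,349,206.35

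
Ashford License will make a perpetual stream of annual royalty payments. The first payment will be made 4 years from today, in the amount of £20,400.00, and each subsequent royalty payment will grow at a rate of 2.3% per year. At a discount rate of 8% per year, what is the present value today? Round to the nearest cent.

Value at end of year 3: C₁ / (r − g) = £20,400.00 / (0.08 − 0.023) = £357,894.7368
Discount to today: PV = £357,894.7368 / (1 + 0.08)^3 = £357,894.7368 / 1.259712 = £284,108.38

£284108.38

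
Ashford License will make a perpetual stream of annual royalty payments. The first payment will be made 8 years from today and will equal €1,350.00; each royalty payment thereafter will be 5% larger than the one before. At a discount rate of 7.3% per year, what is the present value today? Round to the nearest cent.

Value at end of year 7: C₁ / (r − g) = €1,350.00 / (0.073 − 0.05) = €58,695.6522
Discount to today: PV = €58,695.6522 / (1 + 0.073)^7 = €58,695.6522 / 1.637563 = €35,843.29

€35843.29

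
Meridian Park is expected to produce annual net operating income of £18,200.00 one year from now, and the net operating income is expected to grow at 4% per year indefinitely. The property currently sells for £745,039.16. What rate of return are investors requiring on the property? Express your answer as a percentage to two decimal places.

P = D₁/(r − g) ⇒ r = D₁/P + g = £18,200.0000/£745,039.16 + 0.04 = 0.024428 + 0.04 = 0.064428

6.44%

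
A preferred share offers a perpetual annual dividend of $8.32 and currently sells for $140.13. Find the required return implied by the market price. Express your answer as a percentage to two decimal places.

5.94%

P = C/r ⇒ r = C/P = $8.32/$140.13 = 0.059373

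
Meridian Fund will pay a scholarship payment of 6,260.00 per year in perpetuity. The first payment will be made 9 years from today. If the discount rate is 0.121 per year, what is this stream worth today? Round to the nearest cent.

Value at end of year 8: C / r = 6,260.00 / 0.121 = 51,735.5372
Discount to today: PV = 51,735.5372 / (1 + 0.121)^8 = 51,735.5372 / 2.493704 = 20,746.46

20746.46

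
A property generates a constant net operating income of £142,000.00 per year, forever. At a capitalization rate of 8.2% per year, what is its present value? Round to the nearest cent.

Level perpetuity: PV = C / r = £142,000.00 / 0.082 = £1,731,707.32

£1731707.32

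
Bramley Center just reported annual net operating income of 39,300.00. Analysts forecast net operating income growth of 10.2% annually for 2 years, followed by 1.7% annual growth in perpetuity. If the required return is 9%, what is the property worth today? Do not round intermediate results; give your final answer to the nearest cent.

639532.55

D_1 = 43308.60000
D_2 = 47726.07720
Terminal value at year 2: TV = D_2×(1+g_2)/(r−g_2) = 48537.42051/0.073 = 664896.17140
P_0 = D_1/(1+r)^1 + D_2/(1+r)^2 + TV/(1+r)^2
    = 39732.66055 + 40170.08434 + 559629.80507 = 639532.54996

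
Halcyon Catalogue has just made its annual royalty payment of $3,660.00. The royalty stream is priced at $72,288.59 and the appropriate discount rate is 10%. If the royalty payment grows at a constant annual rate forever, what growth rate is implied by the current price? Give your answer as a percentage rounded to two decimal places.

4.70%

P = D₀(1+g)/(r−g) ⇒ P(r−g) = D₀(1+g) ⇒ g(P+D₀) = P·r − D₀
g = (P·r − D₀)/(P + D₀) = ($72,288.59×0.1 − $3,660.00) / ($72,288.59 + $3,660.00) = 0.046990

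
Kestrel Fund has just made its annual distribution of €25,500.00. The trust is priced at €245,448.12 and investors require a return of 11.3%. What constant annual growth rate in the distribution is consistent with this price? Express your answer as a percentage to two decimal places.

P = D₀(1+g)/(r−g) ⇒ P(r−g) = D₀(1+g) ⇒ g(P+D₀) = P·r − D₀
g = (P·r − D₀)/(P + D₀) = (€245,448.12×0.113 − €25,500.00) / (€245,448.12 + €25,500.00) = 0.008251

0.83%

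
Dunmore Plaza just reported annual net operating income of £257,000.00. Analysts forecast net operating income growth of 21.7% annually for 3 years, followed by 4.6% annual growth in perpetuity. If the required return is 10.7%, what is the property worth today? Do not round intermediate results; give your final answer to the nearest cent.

D_1 = 312769.00000
D_2 = 380639.87300
D_3 = 463238.72544
Terminal value at year 3: TV = D_3×(1+g_2)/(r−g_2) = 484547.70681/0.061 = 7943405.02969
P_0 = D_1/(1+r)^1 + D_2/(1+r)^2 + D_3/(1+r)^3 + TV/(1+r)^3
    = 282537.48871 + 310612.57792 + 341477.42306 + 5855498.10692 = 6790125.59661

£6790125.60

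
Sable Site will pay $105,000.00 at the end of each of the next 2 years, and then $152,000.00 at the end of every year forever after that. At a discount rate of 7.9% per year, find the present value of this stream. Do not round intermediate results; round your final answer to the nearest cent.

PV of 2-year annuity: $105,000.00 × [1 − (1+0.079)^−2] / 0.079 = 187499.83895
Perpetuity value at year 2: $152,000.00 / 0.079 = 1924050.63291
PV of perpetuity: 1924050.63291 / (1+0.079)^2 = 1652622.29462
Total PV = 187499.83895 + 1652622.29462 = 1840122.13357

$1840122.13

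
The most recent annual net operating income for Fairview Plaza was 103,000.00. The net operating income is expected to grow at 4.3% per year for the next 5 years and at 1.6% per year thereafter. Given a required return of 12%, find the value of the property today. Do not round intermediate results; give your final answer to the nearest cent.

D_1 = 107429.00000
D_2 = 112048.44700
D_3 = 116866.53022
D_4 = 121891.79102
D_5 = 127133.13803
Terminal value at year 5: TV = D_5×(1+g_2)/(r−g_2) = 129167.26824/0.104 = 1241992.96387
P_0 = D_1/(1+r)^1 + D_2/(1+r)^2 + D_3/(1+r)^3 + D_4/(1+r)^4 + D_5/(1+r)^5 + TV/(1+r)^5
    = 95918.75000 + 89324.33594 + 83183.28784 + 77464.43680 + 72138.75677 + 704740.16232 = 1122769.72967

1122769.73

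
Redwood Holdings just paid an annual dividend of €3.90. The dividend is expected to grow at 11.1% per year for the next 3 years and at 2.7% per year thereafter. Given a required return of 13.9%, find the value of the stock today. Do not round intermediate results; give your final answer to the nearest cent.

€44.32

D_1 = 4.33290
D_2 = 4.81385
D_3 = 5.34819
Terminal value at year 3: TV = D_3×(1+g_2)/(r−g_2) = 5.49259/0.112 = 49.04099
P_0 = D_1/(1+r)^1 + D_2/(1+r)^2 + D_3/(1+r)^3 + TV/(1+r)^3
    = 3.80413 + 3.71061 + 3.61939 + 33.18853 = 44.32266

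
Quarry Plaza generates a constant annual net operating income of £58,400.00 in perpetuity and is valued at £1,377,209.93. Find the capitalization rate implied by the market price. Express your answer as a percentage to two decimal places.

4.24%

P = C/r ⇒ r = C/P = £58,400.00/£1,377,209.93 = 0.042405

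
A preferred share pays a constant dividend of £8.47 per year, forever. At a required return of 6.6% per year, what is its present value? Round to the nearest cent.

£128.33

Level perpetuity: PV = C / r = £8.47 / 0.066 = £128.33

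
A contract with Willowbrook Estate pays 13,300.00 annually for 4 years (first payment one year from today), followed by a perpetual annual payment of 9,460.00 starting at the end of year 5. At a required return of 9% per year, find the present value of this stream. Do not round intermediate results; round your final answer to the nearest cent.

117551.64

PV of 4-year annuity: 13,300.00 × [1 − (1+0.09)^−4] / 0.09 = 43088.27436
Perpetuity value at year 4: 9,460.00 / 0.09 = 105111.11111
PV of perpetuity: 105111.11111 / (1+0.09)^4 = 74463.36107
Total PV = 43088.27436 + 74463.36107 = 117551.63544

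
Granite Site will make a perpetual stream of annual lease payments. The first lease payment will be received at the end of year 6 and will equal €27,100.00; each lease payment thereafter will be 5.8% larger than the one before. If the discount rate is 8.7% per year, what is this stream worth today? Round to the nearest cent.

Value at end of year 5: C₁ / (r − g) = €27,100.00 / (0.087 − 0.058) = €934,482.7586
Discount to today: PV = €934,482.7586 / (1 + 0.087)^5 = €934,482.7586 / 1.517566 = €615,777.15

€615777.15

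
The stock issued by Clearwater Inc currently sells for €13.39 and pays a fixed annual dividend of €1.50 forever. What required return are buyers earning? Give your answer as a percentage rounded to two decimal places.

11.20%

P = C/r ⇒ r = C/P = €1.50/€13.39 = 0.112024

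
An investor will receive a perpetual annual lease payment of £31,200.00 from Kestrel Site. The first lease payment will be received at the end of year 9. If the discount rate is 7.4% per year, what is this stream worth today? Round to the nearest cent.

Value at end of year 8: C / r = £31,200.00 / 0.074 = £421,621.6216
Discount to today: PV = £421,621.6216 / (1 + 0.074)^8 = £421,621.6216 / 1.770249 = £238,170.86

£238170.86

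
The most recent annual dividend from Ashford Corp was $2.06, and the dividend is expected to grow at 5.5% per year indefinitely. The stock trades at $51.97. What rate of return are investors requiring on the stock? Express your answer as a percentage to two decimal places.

9.68%

D₁ = $2.06 × 1.055 = $2.1733
P = D₁/(r − g) ⇒ r = D₁/P + g = $2.1733/$51.97 + 0.055 = 0.041818 + 0.055 = 0.096818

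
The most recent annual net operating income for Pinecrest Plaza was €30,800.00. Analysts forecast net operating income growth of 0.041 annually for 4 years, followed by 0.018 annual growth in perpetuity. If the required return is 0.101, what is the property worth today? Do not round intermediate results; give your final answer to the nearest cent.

€409212.91

D_1 = 32062.80000
D_2 = 33377.37480
D_3 = 34745.84717
D_4 = 36170.42690
Terminal value at year 4: TV = D_4×(1+g_2)/(r−g_2) = 36821.49458/0.083 = 443632.46488
P_0 = D_1/(1+r)^1 + D_2/(1+r)^2 + D_3/(1+r)^3 + D_4/(1+r)^4 + TV/(1+r)^4
    = 29121.52589 + 27534.52175 + 26034.00285 + 24615.25610 + 301907.59896 = 409212.90556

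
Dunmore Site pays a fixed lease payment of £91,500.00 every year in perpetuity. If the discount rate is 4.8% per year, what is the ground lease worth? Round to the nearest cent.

£1906250.00

Level perpetuity: PV = C / r = £91,500.00 / 0.048 = £1,906,250.00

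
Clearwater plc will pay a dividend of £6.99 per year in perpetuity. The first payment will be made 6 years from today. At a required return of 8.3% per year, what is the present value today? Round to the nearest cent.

Value at end of year 5: C / r = £6.99 / 0.083 = £84.2169
Discount to today: PV = £84.2169 / (1 + 0.083)^5 = £84.2169 / 1.489849 = £56.53

£56.53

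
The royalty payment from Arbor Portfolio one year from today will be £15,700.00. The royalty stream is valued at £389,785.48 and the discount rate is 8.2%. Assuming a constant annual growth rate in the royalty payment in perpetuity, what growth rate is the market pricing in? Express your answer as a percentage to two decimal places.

P = D₁/(r−g) ⇒ g = r − D₁/P = 0.082 − £15,700.00/£389,785.48 = 0.041721

4.17%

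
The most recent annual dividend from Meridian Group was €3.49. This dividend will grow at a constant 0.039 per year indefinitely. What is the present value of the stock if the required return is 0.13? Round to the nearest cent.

€39.85

D₁ = D₀ × (1 + g) = €3.49 × 1.039 = €3.6261
Growing perpetuity: P = D₁ / (r − g) = €3.6261 / (0.13 − 0.039) = €39.85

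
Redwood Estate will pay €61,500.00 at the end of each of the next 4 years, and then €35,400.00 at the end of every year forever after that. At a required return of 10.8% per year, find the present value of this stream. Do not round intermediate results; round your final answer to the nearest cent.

PV of 4-year annuity: €61,500.00 × [1 − (1+0.108)^−4] / 0.108 = 191618.02839
Perpetuity value at year 4: €35,400.00 / 0.108 = 327777.77778
PV of perpetuity: 327777.77778 / (1+0.108)^4 = 217480.57119
Total PV = 191618.02839 + 217480.57119 = 409098.59958

€409098.60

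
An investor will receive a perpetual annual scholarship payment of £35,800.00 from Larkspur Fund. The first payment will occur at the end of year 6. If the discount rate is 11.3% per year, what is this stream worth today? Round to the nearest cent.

£185493.53

Value at end of year 5: C / r = £35,800.00 / 0.113 = £316,814.1593
Discount to today: PV = £316,814.1593 / (1 + 0.113)^5 = £316,814.1593 / 1.707953 = £185,493.53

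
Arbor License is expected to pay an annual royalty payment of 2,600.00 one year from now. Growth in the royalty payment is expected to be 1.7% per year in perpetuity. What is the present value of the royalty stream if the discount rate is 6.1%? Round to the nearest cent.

Growing perpetuity: P = D₁ / (r − g) = 2,600.0000 / (0.061 − 0.017) = 59,090.91

59090.91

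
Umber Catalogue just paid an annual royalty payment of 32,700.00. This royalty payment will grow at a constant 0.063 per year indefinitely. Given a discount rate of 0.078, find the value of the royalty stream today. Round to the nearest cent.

2317340.00

D₁ = D₀ × (1 + g) = 32,700.00 × 1.063 = 34,760.1000
Growing perpetuity: P = D₁ / (r − g) = 34,760.1000 / (0.078 − 0.063) = 2,317,340.00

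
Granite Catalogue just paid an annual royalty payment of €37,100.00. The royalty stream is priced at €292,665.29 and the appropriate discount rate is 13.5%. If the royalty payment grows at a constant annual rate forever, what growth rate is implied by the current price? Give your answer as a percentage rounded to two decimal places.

0.73%

P = D₀(1+g)/(r−g) ⇒ P(r−g) = D₀(1+g) ⇒ g(P+D₀) = P·r − D₀
g = (P·r − D₀)/(P + D₀) = (€292,665.29×0.135 − €37,100.00) / (€292,665.29 + €37,100.00) = 0.007308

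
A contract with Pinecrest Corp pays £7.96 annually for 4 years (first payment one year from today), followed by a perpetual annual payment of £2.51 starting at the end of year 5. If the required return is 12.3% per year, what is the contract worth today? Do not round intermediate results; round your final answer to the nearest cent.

PV of 4-year annuity: £7.96 × [1 − (1+0.123)^−4] / 0.123 = 24.02533
Perpetuity value at year 4: £2.51 / 0.123 = 20.40650
PV of perpetuity: 20.40650 / (1+0.123)^4 = 12.83068
Total PV = 24.02533 + 12.83068 = 36.85601

£36.86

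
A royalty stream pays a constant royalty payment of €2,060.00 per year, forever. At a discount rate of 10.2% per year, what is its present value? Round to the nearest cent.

€20196.08

Level perpetuity: PV = C / r = €2,060.00 / 0.102 = €20,196.08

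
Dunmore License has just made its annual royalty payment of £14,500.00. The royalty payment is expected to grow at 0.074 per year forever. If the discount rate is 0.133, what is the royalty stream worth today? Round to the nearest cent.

D₁ = D₀ × (1 + g) = £14,500.00 × 1.074 = £15,573.0000
Growing perpetuity: P = D₁ / (r − g) = £15,573.0000 / (0.133 − 0.074) = £263,949.15

£263949.15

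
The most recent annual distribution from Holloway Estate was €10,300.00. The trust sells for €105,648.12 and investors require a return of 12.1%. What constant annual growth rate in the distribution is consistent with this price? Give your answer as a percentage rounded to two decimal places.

P = D₀(1+g)/(r−g) ⇒ P(r−g) = D₀(1+g) ⇒ g(P+D₀) = P·r − D₀
g = (P·r − D₀)/(P + D₀) = (€105,648.12×0.121 − €10,300.00) / (€105,648.12 + €10,300.00) = 0.021418

2.14%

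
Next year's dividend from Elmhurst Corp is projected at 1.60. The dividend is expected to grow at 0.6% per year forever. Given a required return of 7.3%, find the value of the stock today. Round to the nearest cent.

Growing perpetuity: P = D₁ / (r − g) = 1.6000 / (0.073 − 0.006) = 23.88

23.88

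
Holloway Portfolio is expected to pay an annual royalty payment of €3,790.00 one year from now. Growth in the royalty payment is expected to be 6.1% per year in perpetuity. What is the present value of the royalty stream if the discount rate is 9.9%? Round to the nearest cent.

€99736.84

Growing perpetuity: P = D₁ / (r − g) = €3,790.0000 / (0.099 − 0.061) = €99,736.84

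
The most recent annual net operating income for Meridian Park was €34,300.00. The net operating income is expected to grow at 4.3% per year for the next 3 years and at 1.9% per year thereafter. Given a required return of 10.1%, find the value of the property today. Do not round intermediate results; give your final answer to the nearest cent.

D_1 = 35774.90000
D_2 = 37313.22070
D_3 = 38917.68919
Terminal value at year 3: TV = D_3×(1+g_2)/(r−g_2) = 39657.12528/0.082 = 483623.47908
P_0 = D_1/(1+r)^1 + D_2/(1+r)^2 + D_3/(1+r)^3 + TV/(1+r)^3
    = 32493.09718 + 30781.38089 + 29159.83676 + 362364.31289 = 454798.62773

€454798.63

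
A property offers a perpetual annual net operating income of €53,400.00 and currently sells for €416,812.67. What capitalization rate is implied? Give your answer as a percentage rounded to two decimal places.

P = C/r ⇒ r = C/P = €53,400.00/€416,812.67 = 0.128115

12.81%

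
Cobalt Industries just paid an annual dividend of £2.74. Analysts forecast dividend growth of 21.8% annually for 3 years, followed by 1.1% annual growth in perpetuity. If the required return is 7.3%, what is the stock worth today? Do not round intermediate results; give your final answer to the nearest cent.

D_1 = 3.33732
D_2 = 4.06486
D_3 = 4.95099
Terminal value at year 3: TV = D_3×(1+g_2)/(r−g_2) = 5.00546/0.062 = 80.73315
P_0 = D_1/(1+r)^1 + D_2/(1+r)^2 + D_3/(1+r)^3 + TV/(1+r)^3
    = 3.11027 + 3.53058 + 4.00768 + 65.35107 = 75.99960

£76.00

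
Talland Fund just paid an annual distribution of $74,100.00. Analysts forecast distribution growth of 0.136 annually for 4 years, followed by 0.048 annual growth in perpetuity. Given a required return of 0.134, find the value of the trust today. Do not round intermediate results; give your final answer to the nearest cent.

D_1 = 84177.60000
D_2 = 95625.75360
D_3 = 108630.85609
D_4 = 123404.65252
Terminal value at year 4: TV = D_4×(1+g_2)/(r−g_2) = 129328.07584/0.086 = 1503814.83533
P_0 = D_1/(1+r)^1 + D_2/(1+r)^2 + D_3/(1+r)^3 + D_4/(1+r)^4 + TV/(1+r)^4
    = 74230.68783 + 74361.60615 + 74492.75537 + 74624.13589 + 909373.19084 = 1207082.37608

$1207082.38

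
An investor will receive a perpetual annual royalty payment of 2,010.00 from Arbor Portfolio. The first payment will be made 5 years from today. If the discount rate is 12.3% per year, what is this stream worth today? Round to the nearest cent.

10274.77

Value at end of year 4: C / r = 2,010.00 / 0.123 = 16,341.4634
Discount to today: PV = 16,341.4634 / (1 + 0.123)^4 = 16,341.4634 / 1.590446 = 10,274.77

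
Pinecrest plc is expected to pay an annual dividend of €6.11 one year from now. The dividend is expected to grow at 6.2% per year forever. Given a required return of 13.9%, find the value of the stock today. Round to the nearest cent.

€79.35

Growing perpetuity: P = D₁ / (r − g) = €6.1100 / (0.139 − 0.062) = €79.35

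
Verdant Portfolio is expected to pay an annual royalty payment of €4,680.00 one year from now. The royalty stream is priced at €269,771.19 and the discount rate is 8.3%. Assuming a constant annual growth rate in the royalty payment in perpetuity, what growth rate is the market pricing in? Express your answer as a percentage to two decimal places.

6.57%

P = D₁/(r−g) ⇒ g = r − D₁/P = 0.083 − €4,680.00/€269,771.19 = 0.065652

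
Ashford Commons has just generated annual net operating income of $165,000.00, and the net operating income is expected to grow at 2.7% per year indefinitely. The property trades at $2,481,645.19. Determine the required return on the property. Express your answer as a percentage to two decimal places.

9.53%

D₁ = $165,000.00 × 1.027 = $169,455.0000
P = D₁/(r − g) ⇒ r = D₁/P + g = $169,455.0000/$2,481,645.19 + 0.027 = 0.068283 + 0.027 = 0.095283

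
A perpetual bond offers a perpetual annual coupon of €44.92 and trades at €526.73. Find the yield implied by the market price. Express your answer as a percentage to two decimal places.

P = C/r ⇒ r = C/P = €44.92/€526.73 = 0.085281

8.53%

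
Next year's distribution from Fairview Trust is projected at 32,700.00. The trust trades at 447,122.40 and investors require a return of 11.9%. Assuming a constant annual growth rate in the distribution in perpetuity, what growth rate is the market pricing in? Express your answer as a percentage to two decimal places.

P = D₁/(r−g) ⇒ g = r − D₁/P = 0.119 − 32,700.00/447,122.40 = 0.045866

4.59%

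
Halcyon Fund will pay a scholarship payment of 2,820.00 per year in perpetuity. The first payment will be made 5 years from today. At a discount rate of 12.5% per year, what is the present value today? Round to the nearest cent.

14084.10

Value at end of year 4: C / r = 2,820.00 / 0.125 = 22,560.0000
Discount to today: PV = 22,560.0000 / (1 + 0.125)^4 = 22,560.0000 / 1.601807 = 14,084.10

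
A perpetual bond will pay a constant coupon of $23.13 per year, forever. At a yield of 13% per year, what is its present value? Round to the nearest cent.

Level perpetuity: PV = C / r = $23.13 / 0.13 = $177.92

$177.92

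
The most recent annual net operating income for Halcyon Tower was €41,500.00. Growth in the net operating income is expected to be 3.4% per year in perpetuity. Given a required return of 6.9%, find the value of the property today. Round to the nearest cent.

€1226028.57

D₁ = D₀ × (1 + g) = €41,500.00 × 1.034 = €42,911.0000
Growing perpetuity: P = D₁ / (r − g) = €42,911.0000 / (0.069 − 0.034) = €1,226,028.57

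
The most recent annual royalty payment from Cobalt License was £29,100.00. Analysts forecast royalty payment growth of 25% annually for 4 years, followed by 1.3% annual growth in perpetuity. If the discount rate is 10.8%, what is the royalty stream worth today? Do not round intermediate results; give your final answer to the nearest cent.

£661431.16

D_1 = 36375.00000
D_2 = 45468.75000
D_3 = 56835.93750
D_4 = 71044.92188
Terminal value at year 4: TV = D_4×(1+g_2)/(r−g_2) = 71968.50586/0.095 = 757563.21957
P_0 = D_1/(1+r)^1 + D_2/(1+r)^2 + D_3/(1+r)^3 + D_4/(1+r)^4 + TV/(1+r)^4
    = 32829.42238 + 37036.80323 + 41783.39715 + 47138.30905 + 502643.23233 = 661431.16414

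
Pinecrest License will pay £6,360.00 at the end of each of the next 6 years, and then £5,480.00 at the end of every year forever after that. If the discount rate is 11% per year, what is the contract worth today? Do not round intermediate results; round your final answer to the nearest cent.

PV of 6-year annuity: £6,360.00 × [1 − (1+0.11)^−6] / 0.11 = 26906.22075
Perpetuity value at year 6: £5,480.00 / 0.11 = 49818.18182
PV of perpetuity: 49818.18182 / (1+0.11)^6 = 26634.83438
Total PV = 26906.22075 + 26634.83438 = 53541.05513

£53541.06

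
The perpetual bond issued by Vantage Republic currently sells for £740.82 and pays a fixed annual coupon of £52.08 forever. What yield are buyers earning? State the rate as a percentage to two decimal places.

7.03%

P = C/r ⇒ r = C/P = £52.08/£740.82 = 0.070300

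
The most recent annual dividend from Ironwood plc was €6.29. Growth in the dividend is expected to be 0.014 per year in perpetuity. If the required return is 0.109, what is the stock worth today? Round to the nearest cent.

€67.14

D₁ = D₀ × (1 + g) = €6.29 × 1.014 = €6.3781
Growing perpetuity: P = D₁ / (r − g) = €6.3781 / (0.109 − 0.014) = €67.14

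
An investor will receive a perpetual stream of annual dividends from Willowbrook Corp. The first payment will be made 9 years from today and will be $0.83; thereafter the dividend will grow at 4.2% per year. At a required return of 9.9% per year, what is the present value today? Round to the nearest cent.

Value at end of year 8: C₁ / (r − g) = $0.83 / (0.099 − 0.042) = $14.5614
Discount to today: PV = $14.5614 / (1 + 0.099)^8 = $14.5614 / 2.128049 = $6.84

$6.84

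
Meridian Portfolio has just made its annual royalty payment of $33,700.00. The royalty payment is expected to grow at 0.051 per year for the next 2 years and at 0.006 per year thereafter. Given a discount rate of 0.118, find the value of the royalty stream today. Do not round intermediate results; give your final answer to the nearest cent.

$328967.13

D_1 = 35418.70000
D_2 = 37225.05370
Terminal value at year 2: TV = D_2×(1+g_2)/(r−g_2) = 37448.40402/0.112 = 334360.75020
P_0 = D_1/(1+r)^1 + D_2/(1+r)^2 + TV/(1+r)^2
    = 31680.41145 + 29781.85370 + 267504.86445 = 328967.12960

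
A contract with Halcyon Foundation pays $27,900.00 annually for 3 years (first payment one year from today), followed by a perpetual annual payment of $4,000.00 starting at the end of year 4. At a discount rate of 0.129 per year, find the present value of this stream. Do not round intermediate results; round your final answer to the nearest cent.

PV of 3-year annuity: $27,900.00 × [1 − (1+0.129)^−3] / 0.129 = 65988.17599
Perpetuity value at year 3: $4,000.00 / 0.129 = 31007.75194
PV of perpetuity: 31007.75194 / (1+0.129)^3 = 21547.08155
Total PV = 65988.17599 + 21547.08155 = 87535.25754

$87535.26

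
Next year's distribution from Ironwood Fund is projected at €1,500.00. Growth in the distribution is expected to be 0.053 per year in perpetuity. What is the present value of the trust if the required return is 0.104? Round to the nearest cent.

€29411.76

Growing perpetuity: P = D₁ / (r − g) = €1,500.0000 / (0.104 − 0.053) = €29,411.76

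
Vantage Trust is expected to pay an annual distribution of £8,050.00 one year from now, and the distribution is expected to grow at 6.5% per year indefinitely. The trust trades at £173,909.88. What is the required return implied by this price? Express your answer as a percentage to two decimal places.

P = D₁/(r − g) ⇒ r = D₁/P + g = £8,050.0000/£173,909.88 + 0.065 = 0.046288 + 0.065 = 0.111288

11.13%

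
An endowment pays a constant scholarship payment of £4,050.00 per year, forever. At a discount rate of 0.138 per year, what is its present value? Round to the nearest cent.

£29347.83

Level perpetuity: PV = C / r = £4,050.00 / 0.138 = £29,347.83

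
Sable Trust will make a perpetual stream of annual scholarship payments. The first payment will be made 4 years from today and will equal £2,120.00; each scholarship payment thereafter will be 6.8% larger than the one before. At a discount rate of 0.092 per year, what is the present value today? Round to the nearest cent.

Value at end of year 3: C₁ / (r − g) = £2,120.00 / (0.092 − 0.068) = £88,333.3333
Discount to today: PV = £88,333.3333 / (1 + 0.092)^3 = £88,333.3333 / 1.302171 = £67,835.45

£67835.45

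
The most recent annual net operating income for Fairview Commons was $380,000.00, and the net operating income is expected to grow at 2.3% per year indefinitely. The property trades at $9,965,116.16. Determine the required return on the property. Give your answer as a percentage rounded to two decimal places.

D₁ = $380,000.00 × 1.023 = $388,740.0000
P = D₁/(r − g) ⇒ r = D₁/P + g = $388,740.0000/$9,965,116.16 + 0.023 = 0.039010 + 0.023 = 0.062010

6.20%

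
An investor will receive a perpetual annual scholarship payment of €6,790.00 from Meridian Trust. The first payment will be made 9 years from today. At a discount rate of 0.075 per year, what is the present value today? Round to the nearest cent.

Value at end of year 8: C / r = €6,790.00 / 0.075 = €90,533.3333
Discount to today: PV = €90,533.3333 / (1 + 0.075)^8 = €90,533.3333 / 1.783478 = €50,762.24

€50762.24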